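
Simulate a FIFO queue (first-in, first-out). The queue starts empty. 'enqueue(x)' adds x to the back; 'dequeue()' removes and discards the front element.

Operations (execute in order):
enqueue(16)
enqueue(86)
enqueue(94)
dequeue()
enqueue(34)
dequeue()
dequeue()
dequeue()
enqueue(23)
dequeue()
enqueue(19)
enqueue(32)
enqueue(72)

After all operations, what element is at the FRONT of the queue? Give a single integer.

Answer: 19

Derivation:
enqueue(16): queue = [16]
enqueue(86): queue = [16, 86]
enqueue(94): queue = [16, 86, 94]
dequeue(): queue = [86, 94]
enqueue(34): queue = [86, 94, 34]
dequeue(): queue = [94, 34]
dequeue(): queue = [34]
dequeue(): queue = []
enqueue(23): queue = [23]
dequeue(): queue = []
enqueue(19): queue = [19]
enqueue(32): queue = [19, 32]
enqueue(72): queue = [19, 32, 72]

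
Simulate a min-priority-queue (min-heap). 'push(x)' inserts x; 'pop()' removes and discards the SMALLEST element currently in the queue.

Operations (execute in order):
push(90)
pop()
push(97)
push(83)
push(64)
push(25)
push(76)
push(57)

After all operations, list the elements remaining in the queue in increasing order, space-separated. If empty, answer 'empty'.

push(90): heap contents = [90]
pop() → 90: heap contents = []
push(97): heap contents = [97]
push(83): heap contents = [83, 97]
push(64): heap contents = [64, 83, 97]
push(25): heap contents = [25, 64, 83, 97]
push(76): heap contents = [25, 64, 76, 83, 97]
push(57): heap contents = [25, 57, 64, 76, 83, 97]

Answer: 25 57 64 76 83 97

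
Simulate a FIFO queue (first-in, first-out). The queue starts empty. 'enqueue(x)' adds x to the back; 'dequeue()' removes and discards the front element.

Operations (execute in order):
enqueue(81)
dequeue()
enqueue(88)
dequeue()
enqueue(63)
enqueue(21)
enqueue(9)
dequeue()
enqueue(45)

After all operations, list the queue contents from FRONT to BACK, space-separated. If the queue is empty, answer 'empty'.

Answer: 21 9 45

Derivation:
enqueue(81): [81]
dequeue(): []
enqueue(88): [88]
dequeue(): []
enqueue(63): [63]
enqueue(21): [63, 21]
enqueue(9): [63, 21, 9]
dequeue(): [21, 9]
enqueue(45): [21, 9, 45]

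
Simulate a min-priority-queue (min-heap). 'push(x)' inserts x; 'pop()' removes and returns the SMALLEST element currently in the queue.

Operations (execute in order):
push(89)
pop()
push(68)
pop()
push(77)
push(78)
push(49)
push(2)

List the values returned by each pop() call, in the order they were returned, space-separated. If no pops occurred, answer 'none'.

push(89): heap contents = [89]
pop() → 89: heap contents = []
push(68): heap contents = [68]
pop() → 68: heap contents = []
push(77): heap contents = [77]
push(78): heap contents = [77, 78]
push(49): heap contents = [49, 77, 78]
push(2): heap contents = [2, 49, 77, 78]

Answer: 89 68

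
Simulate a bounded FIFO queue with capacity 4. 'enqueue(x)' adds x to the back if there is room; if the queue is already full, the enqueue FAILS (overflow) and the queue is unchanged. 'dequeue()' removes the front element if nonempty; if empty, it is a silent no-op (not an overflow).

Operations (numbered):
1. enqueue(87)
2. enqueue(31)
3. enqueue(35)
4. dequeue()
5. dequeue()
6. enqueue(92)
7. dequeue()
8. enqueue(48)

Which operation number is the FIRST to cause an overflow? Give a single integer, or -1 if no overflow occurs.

Answer: -1

Derivation:
1. enqueue(87): size=1
2. enqueue(31): size=2
3. enqueue(35): size=3
4. dequeue(): size=2
5. dequeue(): size=1
6. enqueue(92): size=2
7. dequeue(): size=1
8. enqueue(48): size=2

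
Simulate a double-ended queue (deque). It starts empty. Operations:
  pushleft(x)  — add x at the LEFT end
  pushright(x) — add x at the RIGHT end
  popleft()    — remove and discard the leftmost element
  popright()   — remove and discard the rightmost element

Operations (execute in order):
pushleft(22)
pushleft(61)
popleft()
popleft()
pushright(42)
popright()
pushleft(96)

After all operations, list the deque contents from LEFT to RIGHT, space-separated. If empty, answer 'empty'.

Answer: 96

Derivation:
pushleft(22): [22]
pushleft(61): [61, 22]
popleft(): [22]
popleft(): []
pushright(42): [42]
popright(): []
pushleft(96): [96]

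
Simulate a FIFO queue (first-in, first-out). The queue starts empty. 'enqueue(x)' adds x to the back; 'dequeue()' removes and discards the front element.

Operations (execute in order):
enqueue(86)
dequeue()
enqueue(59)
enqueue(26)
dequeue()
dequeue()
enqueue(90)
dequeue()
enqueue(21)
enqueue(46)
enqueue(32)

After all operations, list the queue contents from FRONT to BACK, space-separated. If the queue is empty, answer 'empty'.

enqueue(86): [86]
dequeue(): []
enqueue(59): [59]
enqueue(26): [59, 26]
dequeue(): [26]
dequeue(): []
enqueue(90): [90]
dequeue(): []
enqueue(21): [21]
enqueue(46): [21, 46]
enqueue(32): [21, 46, 32]

Answer: 21 46 32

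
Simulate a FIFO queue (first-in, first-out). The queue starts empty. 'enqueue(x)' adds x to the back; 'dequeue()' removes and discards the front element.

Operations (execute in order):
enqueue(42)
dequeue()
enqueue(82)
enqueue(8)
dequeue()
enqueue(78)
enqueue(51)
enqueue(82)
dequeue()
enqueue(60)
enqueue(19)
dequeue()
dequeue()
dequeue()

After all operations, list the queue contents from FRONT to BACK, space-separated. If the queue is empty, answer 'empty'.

Answer: 60 19

Derivation:
enqueue(42): [42]
dequeue(): []
enqueue(82): [82]
enqueue(8): [82, 8]
dequeue(): [8]
enqueue(78): [8, 78]
enqueue(51): [8, 78, 51]
enqueue(82): [8, 78, 51, 82]
dequeue(): [78, 51, 82]
enqueue(60): [78, 51, 82, 60]
enqueue(19): [78, 51, 82, 60, 19]
dequeue(): [51, 82, 60, 19]
dequeue(): [82, 60, 19]
dequeue(): [60, 19]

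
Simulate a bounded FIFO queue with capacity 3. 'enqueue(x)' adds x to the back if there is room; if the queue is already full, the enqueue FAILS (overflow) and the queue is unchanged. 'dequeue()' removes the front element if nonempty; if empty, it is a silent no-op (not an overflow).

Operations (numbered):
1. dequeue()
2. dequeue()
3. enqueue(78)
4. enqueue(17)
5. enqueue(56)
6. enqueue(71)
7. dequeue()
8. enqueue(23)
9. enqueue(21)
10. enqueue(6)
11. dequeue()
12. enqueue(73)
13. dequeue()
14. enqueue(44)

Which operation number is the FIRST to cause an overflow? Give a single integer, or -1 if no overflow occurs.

1. dequeue(): empty, no-op, size=0
2. dequeue(): empty, no-op, size=0
3. enqueue(78): size=1
4. enqueue(17): size=2
5. enqueue(56): size=3
6. enqueue(71): size=3=cap → OVERFLOW (fail)
7. dequeue(): size=2
8. enqueue(23): size=3
9. enqueue(21): size=3=cap → OVERFLOW (fail)
10. enqueue(6): size=3=cap → OVERFLOW (fail)
11. dequeue(): size=2
12. enqueue(73): size=3
13. dequeue(): size=2
14. enqueue(44): size=3

Answer: 6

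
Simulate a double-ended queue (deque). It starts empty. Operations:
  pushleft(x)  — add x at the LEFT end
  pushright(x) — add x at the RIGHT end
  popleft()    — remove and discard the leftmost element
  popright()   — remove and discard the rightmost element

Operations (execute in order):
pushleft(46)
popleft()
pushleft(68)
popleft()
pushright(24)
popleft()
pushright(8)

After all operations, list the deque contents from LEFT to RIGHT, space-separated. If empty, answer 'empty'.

Answer: 8

Derivation:
pushleft(46): [46]
popleft(): []
pushleft(68): [68]
popleft(): []
pushright(24): [24]
popleft(): []
pushright(8): [8]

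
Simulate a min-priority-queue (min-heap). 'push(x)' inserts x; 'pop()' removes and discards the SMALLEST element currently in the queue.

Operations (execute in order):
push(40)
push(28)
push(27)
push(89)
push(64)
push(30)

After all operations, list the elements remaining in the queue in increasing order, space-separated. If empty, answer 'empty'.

push(40): heap contents = [40]
push(28): heap contents = [28, 40]
push(27): heap contents = [27, 28, 40]
push(89): heap contents = [27, 28, 40, 89]
push(64): heap contents = [27, 28, 40, 64, 89]
push(30): heap contents = [27, 28, 30, 40, 64, 89]

Answer: 27 28 30 40 64 89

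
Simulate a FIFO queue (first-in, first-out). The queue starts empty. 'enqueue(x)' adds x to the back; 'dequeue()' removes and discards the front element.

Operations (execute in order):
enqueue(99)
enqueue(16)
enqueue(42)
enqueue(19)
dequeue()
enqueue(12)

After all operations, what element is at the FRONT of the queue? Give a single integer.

Answer: 16

Derivation:
enqueue(99): queue = [99]
enqueue(16): queue = [99, 16]
enqueue(42): queue = [99, 16, 42]
enqueue(19): queue = [99, 16, 42, 19]
dequeue(): queue = [16, 42, 19]
enqueue(12): queue = [16, 42, 19, 12]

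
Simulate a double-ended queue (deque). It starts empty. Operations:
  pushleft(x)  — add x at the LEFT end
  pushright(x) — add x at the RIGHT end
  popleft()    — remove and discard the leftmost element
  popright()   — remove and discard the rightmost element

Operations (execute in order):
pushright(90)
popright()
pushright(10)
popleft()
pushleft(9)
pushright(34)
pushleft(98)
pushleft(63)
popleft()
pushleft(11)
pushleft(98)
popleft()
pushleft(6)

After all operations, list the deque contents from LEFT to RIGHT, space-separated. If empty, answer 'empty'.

Answer: 6 11 98 9 34

Derivation:
pushright(90): [90]
popright(): []
pushright(10): [10]
popleft(): []
pushleft(9): [9]
pushright(34): [9, 34]
pushleft(98): [98, 9, 34]
pushleft(63): [63, 98, 9, 34]
popleft(): [98, 9, 34]
pushleft(11): [11, 98, 9, 34]
pushleft(98): [98, 11, 98, 9, 34]
popleft(): [11, 98, 9, 34]
pushleft(6): [6, 11, 98, 9, 34]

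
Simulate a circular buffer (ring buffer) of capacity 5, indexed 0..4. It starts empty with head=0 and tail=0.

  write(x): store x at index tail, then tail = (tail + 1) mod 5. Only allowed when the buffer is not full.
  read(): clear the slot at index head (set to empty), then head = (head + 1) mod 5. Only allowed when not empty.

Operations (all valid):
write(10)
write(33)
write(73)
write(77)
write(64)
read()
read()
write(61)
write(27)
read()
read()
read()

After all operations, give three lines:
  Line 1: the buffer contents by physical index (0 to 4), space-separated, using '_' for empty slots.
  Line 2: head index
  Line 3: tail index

Answer: 61 27 _ _ _
0
2

Derivation:
write(10): buf=[10 _ _ _ _], head=0, tail=1, size=1
write(33): buf=[10 33 _ _ _], head=0, tail=2, size=2
write(73): buf=[10 33 73 _ _], head=0, tail=3, size=3
write(77): buf=[10 33 73 77 _], head=0, tail=4, size=4
write(64): buf=[10 33 73 77 64], head=0, tail=0, size=5
read(): buf=[_ 33 73 77 64], head=1, tail=0, size=4
read(): buf=[_ _ 73 77 64], head=2, tail=0, size=3
write(61): buf=[61 _ 73 77 64], head=2, tail=1, size=4
write(27): buf=[61 27 73 77 64], head=2, tail=2, size=5
read(): buf=[61 27 _ 77 64], head=3, tail=2, size=4
read(): buf=[61 27 _ _ 64], head=4, tail=2, size=3
read(): buf=[61 27 _ _ _], head=0, tail=2, size=2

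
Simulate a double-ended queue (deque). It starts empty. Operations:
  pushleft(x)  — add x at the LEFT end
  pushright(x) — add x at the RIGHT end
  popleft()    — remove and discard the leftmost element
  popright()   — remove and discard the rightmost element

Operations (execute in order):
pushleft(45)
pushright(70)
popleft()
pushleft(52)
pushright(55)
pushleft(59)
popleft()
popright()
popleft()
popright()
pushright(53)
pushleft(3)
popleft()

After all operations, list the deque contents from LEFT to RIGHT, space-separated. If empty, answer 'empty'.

pushleft(45): [45]
pushright(70): [45, 70]
popleft(): [70]
pushleft(52): [52, 70]
pushright(55): [52, 70, 55]
pushleft(59): [59, 52, 70, 55]
popleft(): [52, 70, 55]
popright(): [52, 70]
popleft(): [70]
popright(): []
pushright(53): [53]
pushleft(3): [3, 53]
popleft(): [53]

Answer: 53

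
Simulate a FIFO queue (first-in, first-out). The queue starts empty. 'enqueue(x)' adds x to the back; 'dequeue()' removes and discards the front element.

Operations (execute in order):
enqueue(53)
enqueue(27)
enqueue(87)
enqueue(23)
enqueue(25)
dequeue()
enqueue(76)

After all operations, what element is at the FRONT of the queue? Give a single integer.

Answer: 27

Derivation:
enqueue(53): queue = [53]
enqueue(27): queue = [53, 27]
enqueue(87): queue = [53, 27, 87]
enqueue(23): queue = [53, 27, 87, 23]
enqueue(25): queue = [53, 27, 87, 23, 25]
dequeue(): queue = [27, 87, 23, 25]
enqueue(76): queue = [27, 87, 23, 25, 76]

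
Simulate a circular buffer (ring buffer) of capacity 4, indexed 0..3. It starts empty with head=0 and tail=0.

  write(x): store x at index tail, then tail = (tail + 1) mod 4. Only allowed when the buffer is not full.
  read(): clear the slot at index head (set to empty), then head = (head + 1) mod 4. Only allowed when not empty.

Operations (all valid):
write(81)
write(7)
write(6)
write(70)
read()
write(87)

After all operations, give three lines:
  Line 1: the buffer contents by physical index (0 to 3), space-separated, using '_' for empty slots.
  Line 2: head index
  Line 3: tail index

Answer: 87 7 6 70
1
1

Derivation:
write(81): buf=[81 _ _ _], head=0, tail=1, size=1
write(7): buf=[81 7 _ _], head=0, tail=2, size=2
write(6): buf=[81 7 6 _], head=0, tail=3, size=3
write(70): buf=[81 7 6 70], head=0, tail=0, size=4
read(): buf=[_ 7 6 70], head=1, tail=0, size=3
write(87): buf=[87 7 6 70], head=1, tail=1, size=4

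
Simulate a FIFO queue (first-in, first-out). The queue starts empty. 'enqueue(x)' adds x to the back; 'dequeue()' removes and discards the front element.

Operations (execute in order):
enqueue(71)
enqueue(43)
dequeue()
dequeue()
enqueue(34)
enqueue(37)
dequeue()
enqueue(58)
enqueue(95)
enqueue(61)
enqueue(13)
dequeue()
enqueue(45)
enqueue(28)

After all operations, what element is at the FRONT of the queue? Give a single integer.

Answer: 58

Derivation:
enqueue(71): queue = [71]
enqueue(43): queue = [71, 43]
dequeue(): queue = [43]
dequeue(): queue = []
enqueue(34): queue = [34]
enqueue(37): queue = [34, 37]
dequeue(): queue = [37]
enqueue(58): queue = [37, 58]
enqueue(95): queue = [37, 58, 95]
enqueue(61): queue = [37, 58, 95, 61]
enqueue(13): queue = [37, 58, 95, 61, 13]
dequeue(): queue = [58, 95, 61, 13]
enqueue(45): queue = [58, 95, 61, 13, 45]
enqueue(28): queue = [58, 95, 61, 13, 45, 28]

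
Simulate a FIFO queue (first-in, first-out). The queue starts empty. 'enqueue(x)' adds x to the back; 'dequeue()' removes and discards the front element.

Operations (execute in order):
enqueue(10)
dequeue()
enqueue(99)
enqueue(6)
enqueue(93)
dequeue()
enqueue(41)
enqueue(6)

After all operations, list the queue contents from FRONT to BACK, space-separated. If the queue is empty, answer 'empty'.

enqueue(10): [10]
dequeue(): []
enqueue(99): [99]
enqueue(6): [99, 6]
enqueue(93): [99, 6, 93]
dequeue(): [6, 93]
enqueue(41): [6, 93, 41]
enqueue(6): [6, 93, 41, 6]

Answer: 6 93 41 6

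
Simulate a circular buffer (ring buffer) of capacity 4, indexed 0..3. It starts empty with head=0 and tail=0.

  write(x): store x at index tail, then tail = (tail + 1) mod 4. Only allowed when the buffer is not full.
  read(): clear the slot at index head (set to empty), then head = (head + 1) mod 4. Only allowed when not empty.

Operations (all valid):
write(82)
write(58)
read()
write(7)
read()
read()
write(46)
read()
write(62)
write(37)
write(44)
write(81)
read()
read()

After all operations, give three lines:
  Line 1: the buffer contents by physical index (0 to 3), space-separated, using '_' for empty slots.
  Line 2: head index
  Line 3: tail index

Answer: _ _ 44 81
2
0

Derivation:
write(82): buf=[82 _ _ _], head=0, tail=1, size=1
write(58): buf=[82 58 _ _], head=0, tail=2, size=2
read(): buf=[_ 58 _ _], head=1, tail=2, size=1
write(7): buf=[_ 58 7 _], head=1, tail=3, size=2
read(): buf=[_ _ 7 _], head=2, tail=3, size=1
read(): buf=[_ _ _ _], head=3, tail=3, size=0
write(46): buf=[_ _ _ 46], head=3, tail=0, size=1
read(): buf=[_ _ _ _], head=0, tail=0, size=0
write(62): buf=[62 _ _ _], head=0, tail=1, size=1
write(37): buf=[62 37 _ _], head=0, tail=2, size=2
write(44): buf=[62 37 44 _], head=0, tail=3, size=3
write(81): buf=[62 37 44 81], head=0, tail=0, size=4
read(): buf=[_ 37 44 81], head=1, tail=0, size=3
read(): buf=[_ _ 44 81], head=2, tail=0, size=2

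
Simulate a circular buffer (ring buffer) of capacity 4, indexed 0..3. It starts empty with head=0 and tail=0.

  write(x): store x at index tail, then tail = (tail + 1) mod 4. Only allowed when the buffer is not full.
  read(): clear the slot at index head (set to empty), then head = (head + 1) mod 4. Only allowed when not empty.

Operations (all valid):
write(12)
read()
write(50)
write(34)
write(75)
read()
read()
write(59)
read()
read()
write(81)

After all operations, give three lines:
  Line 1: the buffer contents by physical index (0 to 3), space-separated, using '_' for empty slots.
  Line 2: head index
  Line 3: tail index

Answer: _ 81 _ _
1
2

Derivation:
write(12): buf=[12 _ _ _], head=0, tail=1, size=1
read(): buf=[_ _ _ _], head=1, tail=1, size=0
write(50): buf=[_ 50 _ _], head=1, tail=2, size=1
write(34): buf=[_ 50 34 _], head=1, tail=3, size=2
write(75): buf=[_ 50 34 75], head=1, tail=0, size=3
read(): buf=[_ _ 34 75], head=2, tail=0, size=2
read(): buf=[_ _ _ 75], head=3, tail=0, size=1
write(59): buf=[59 _ _ 75], head=3, tail=1, size=2
read(): buf=[59 _ _ _], head=0, tail=1, size=1
read(): buf=[_ _ _ _], head=1, tail=1, size=0
write(81): buf=[_ 81 _ _], head=1, tail=2, size=1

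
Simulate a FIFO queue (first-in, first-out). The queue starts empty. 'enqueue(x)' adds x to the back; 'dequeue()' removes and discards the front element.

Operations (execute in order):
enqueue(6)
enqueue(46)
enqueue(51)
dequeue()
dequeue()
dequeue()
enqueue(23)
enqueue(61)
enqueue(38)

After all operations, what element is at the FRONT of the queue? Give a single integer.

Answer: 23

Derivation:
enqueue(6): queue = [6]
enqueue(46): queue = [6, 46]
enqueue(51): queue = [6, 46, 51]
dequeue(): queue = [46, 51]
dequeue(): queue = [51]
dequeue(): queue = []
enqueue(23): queue = [23]
enqueue(61): queue = [23, 61]
enqueue(38): queue = [23, 61, 38]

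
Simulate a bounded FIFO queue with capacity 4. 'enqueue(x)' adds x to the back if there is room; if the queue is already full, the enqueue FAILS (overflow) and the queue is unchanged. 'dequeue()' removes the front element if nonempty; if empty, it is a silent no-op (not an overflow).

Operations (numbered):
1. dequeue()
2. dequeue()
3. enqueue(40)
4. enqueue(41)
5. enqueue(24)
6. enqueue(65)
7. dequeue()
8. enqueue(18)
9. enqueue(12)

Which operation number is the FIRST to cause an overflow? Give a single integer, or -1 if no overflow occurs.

Answer: 9

Derivation:
1. dequeue(): empty, no-op, size=0
2. dequeue(): empty, no-op, size=0
3. enqueue(40): size=1
4. enqueue(41): size=2
5. enqueue(24): size=3
6. enqueue(65): size=4
7. dequeue(): size=3
8. enqueue(18): size=4
9. enqueue(12): size=4=cap → OVERFLOW (fail)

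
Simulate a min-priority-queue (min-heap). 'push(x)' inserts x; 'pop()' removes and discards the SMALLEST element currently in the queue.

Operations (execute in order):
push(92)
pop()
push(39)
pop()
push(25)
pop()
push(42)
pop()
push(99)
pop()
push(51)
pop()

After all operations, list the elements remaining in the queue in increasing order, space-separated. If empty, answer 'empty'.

push(92): heap contents = [92]
pop() → 92: heap contents = []
push(39): heap contents = [39]
pop() → 39: heap contents = []
push(25): heap contents = [25]
pop() → 25: heap contents = []
push(42): heap contents = [42]
pop() → 42: heap contents = []
push(99): heap contents = [99]
pop() → 99: heap contents = []
push(51): heap contents = [51]
pop() → 51: heap contents = []

Answer: empty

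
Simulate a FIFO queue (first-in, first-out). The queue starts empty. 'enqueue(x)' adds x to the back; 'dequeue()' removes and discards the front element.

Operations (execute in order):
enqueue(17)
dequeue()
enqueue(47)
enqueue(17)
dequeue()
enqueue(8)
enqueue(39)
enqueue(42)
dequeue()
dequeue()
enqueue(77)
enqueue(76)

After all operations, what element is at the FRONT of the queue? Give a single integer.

Answer: 39

Derivation:
enqueue(17): queue = [17]
dequeue(): queue = []
enqueue(47): queue = [47]
enqueue(17): queue = [47, 17]
dequeue(): queue = [17]
enqueue(8): queue = [17, 8]
enqueue(39): queue = [17, 8, 39]
enqueue(42): queue = [17, 8, 39, 42]
dequeue(): queue = [8, 39, 42]
dequeue(): queue = [39, 42]
enqueue(77): queue = [39, 42, 77]
enqueue(76): queue = [39, 42, 77, 76]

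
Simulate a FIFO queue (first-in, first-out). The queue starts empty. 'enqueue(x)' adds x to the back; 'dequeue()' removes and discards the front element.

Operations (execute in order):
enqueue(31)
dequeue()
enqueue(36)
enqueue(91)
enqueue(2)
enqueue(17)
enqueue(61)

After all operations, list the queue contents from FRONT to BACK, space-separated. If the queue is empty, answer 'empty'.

Answer: 36 91 2 17 61

Derivation:
enqueue(31): [31]
dequeue(): []
enqueue(36): [36]
enqueue(91): [36, 91]
enqueue(2): [36, 91, 2]
enqueue(17): [36, 91, 2, 17]
enqueue(61): [36, 91, 2, 17, 61]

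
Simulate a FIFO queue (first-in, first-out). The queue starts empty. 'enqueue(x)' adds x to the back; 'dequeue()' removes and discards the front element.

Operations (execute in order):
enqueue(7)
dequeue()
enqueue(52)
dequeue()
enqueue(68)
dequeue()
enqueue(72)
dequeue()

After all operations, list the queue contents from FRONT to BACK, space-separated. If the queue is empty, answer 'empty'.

enqueue(7): [7]
dequeue(): []
enqueue(52): [52]
dequeue(): []
enqueue(68): [68]
dequeue(): []
enqueue(72): [72]
dequeue(): []

Answer: empty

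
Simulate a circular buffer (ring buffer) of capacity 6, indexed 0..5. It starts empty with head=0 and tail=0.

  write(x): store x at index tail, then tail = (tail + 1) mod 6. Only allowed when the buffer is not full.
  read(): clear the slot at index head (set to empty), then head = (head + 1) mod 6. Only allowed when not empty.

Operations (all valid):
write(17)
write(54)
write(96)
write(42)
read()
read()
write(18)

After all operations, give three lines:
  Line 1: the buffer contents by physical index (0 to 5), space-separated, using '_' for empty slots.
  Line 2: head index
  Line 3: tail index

write(17): buf=[17 _ _ _ _ _], head=0, tail=1, size=1
write(54): buf=[17 54 _ _ _ _], head=0, tail=2, size=2
write(96): buf=[17 54 96 _ _ _], head=0, tail=3, size=3
write(42): buf=[17 54 96 42 _ _], head=0, tail=4, size=4
read(): buf=[_ 54 96 42 _ _], head=1, tail=4, size=3
read(): buf=[_ _ 96 42 _ _], head=2, tail=4, size=2
write(18): buf=[_ _ 96 42 18 _], head=2, tail=5, size=3

Answer: _ _ 96 42 18 _
2
5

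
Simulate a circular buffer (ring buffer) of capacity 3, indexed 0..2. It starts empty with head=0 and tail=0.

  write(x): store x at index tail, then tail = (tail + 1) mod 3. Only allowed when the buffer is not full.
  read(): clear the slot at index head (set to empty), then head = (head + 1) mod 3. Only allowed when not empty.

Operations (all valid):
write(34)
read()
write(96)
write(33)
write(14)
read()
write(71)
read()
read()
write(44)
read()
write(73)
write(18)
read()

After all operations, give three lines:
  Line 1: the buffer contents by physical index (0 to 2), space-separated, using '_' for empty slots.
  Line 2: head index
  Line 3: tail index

Answer: 73 18 _
0
2

Derivation:
write(34): buf=[34 _ _], head=0, tail=1, size=1
read(): buf=[_ _ _], head=1, tail=1, size=0
write(96): buf=[_ 96 _], head=1, tail=2, size=1
write(33): buf=[_ 96 33], head=1, tail=0, size=2
write(14): buf=[14 96 33], head=1, tail=1, size=3
read(): buf=[14 _ 33], head=2, tail=1, size=2
write(71): buf=[14 71 33], head=2, tail=2, size=3
read(): buf=[14 71 _], head=0, tail=2, size=2
read(): buf=[_ 71 _], head=1, tail=2, size=1
write(44): buf=[_ 71 44], head=1, tail=0, size=2
read(): buf=[_ _ 44], head=2, tail=0, size=1
write(73): buf=[73 _ 44], head=2, tail=1, size=2
write(18): buf=[73 18 44], head=2, tail=2, size=3
read(): buf=[73 18 _], head=0, tail=2, size=2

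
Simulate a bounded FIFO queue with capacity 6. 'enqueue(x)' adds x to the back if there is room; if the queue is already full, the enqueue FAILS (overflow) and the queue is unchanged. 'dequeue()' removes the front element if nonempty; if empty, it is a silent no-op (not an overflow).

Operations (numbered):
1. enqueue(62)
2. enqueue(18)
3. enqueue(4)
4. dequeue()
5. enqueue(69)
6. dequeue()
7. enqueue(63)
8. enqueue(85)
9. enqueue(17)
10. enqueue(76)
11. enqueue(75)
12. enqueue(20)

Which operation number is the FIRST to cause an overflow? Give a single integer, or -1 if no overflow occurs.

1. enqueue(62): size=1
2. enqueue(18): size=2
3. enqueue(4): size=3
4. dequeue(): size=2
5. enqueue(69): size=3
6. dequeue(): size=2
7. enqueue(63): size=3
8. enqueue(85): size=4
9. enqueue(17): size=5
10. enqueue(76): size=6
11. enqueue(75): size=6=cap → OVERFLOW (fail)
12. enqueue(20): size=6=cap → OVERFLOW (fail)

Answer: 11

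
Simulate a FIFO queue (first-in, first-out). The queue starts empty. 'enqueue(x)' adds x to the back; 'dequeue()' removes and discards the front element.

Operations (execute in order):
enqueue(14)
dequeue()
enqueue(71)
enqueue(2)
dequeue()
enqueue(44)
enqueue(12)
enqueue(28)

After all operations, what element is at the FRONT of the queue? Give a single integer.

Answer: 2

Derivation:
enqueue(14): queue = [14]
dequeue(): queue = []
enqueue(71): queue = [71]
enqueue(2): queue = [71, 2]
dequeue(): queue = [2]
enqueue(44): queue = [2, 44]
enqueue(12): queue = [2, 44, 12]
enqueue(28): queue = [2, 44, 12, 28]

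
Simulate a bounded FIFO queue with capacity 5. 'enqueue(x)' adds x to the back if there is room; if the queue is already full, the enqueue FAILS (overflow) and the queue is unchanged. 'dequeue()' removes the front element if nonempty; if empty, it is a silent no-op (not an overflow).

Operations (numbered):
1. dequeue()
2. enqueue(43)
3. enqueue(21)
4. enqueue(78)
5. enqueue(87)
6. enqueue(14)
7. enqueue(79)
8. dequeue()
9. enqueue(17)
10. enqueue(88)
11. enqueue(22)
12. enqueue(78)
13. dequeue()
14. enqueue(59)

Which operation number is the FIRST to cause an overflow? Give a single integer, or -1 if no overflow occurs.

Answer: 7

Derivation:
1. dequeue(): empty, no-op, size=0
2. enqueue(43): size=1
3. enqueue(21): size=2
4. enqueue(78): size=3
5. enqueue(87): size=4
6. enqueue(14): size=5
7. enqueue(79): size=5=cap → OVERFLOW (fail)
8. dequeue(): size=4
9. enqueue(17): size=5
10. enqueue(88): size=5=cap → OVERFLOW (fail)
11. enqueue(22): size=5=cap → OVERFLOW (fail)
12. enqueue(78): size=5=cap → OVERFLOW (fail)
13. dequeue(): size=4
14. enqueue(59): size=5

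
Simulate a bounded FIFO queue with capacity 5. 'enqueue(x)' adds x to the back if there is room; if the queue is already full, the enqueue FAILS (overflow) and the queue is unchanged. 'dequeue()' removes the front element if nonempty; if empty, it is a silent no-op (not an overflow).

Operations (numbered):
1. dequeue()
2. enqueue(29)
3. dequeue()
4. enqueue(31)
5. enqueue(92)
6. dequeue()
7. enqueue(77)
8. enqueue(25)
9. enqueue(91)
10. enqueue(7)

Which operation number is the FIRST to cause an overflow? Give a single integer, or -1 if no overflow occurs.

Answer: -1

Derivation:
1. dequeue(): empty, no-op, size=0
2. enqueue(29): size=1
3. dequeue(): size=0
4. enqueue(31): size=1
5. enqueue(92): size=2
6. dequeue(): size=1
7. enqueue(77): size=2
8. enqueue(25): size=3
9. enqueue(91): size=4
10. enqueue(7): size=5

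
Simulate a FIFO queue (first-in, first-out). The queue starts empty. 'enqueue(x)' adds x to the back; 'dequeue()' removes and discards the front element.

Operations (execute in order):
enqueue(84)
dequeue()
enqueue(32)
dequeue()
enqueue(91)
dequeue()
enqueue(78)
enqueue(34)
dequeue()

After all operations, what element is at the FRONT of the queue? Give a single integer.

Answer: 34

Derivation:
enqueue(84): queue = [84]
dequeue(): queue = []
enqueue(32): queue = [32]
dequeue(): queue = []
enqueue(91): queue = [91]
dequeue(): queue = []
enqueue(78): queue = [78]
enqueue(34): queue = [78, 34]
dequeue(): queue = [34]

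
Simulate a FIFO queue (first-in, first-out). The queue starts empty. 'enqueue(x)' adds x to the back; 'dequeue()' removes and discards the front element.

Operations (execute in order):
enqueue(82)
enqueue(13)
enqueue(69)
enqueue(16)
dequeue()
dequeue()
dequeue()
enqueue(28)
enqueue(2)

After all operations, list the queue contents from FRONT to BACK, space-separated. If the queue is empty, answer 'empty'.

enqueue(82): [82]
enqueue(13): [82, 13]
enqueue(69): [82, 13, 69]
enqueue(16): [82, 13, 69, 16]
dequeue(): [13, 69, 16]
dequeue(): [69, 16]
dequeue(): [16]
enqueue(28): [16, 28]
enqueue(2): [16, 28, 2]

Answer: 16 28 2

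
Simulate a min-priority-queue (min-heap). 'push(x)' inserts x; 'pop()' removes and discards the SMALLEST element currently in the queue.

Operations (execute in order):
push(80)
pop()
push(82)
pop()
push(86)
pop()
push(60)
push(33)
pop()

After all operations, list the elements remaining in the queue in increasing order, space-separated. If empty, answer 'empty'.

push(80): heap contents = [80]
pop() → 80: heap contents = []
push(82): heap contents = [82]
pop() → 82: heap contents = []
push(86): heap contents = [86]
pop() → 86: heap contents = []
push(60): heap contents = [60]
push(33): heap contents = [33, 60]
pop() → 33: heap contents = [60]

Answer: 60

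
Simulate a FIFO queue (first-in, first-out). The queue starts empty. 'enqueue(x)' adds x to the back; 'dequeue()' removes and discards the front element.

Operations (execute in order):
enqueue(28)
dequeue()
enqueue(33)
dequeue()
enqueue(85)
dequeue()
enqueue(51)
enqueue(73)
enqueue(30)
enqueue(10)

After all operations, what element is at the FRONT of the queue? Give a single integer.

Answer: 51

Derivation:
enqueue(28): queue = [28]
dequeue(): queue = []
enqueue(33): queue = [33]
dequeue(): queue = []
enqueue(85): queue = [85]
dequeue(): queue = []
enqueue(51): queue = [51]
enqueue(73): queue = [51, 73]
enqueue(30): queue = [51, 73, 30]
enqueue(10): queue = [51, 73, 30, 10]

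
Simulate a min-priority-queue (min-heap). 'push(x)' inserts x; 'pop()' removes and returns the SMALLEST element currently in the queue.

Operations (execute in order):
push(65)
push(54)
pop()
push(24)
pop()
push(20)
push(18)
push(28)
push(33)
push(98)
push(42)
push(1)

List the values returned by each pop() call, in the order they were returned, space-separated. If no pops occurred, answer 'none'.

Answer: 54 24

Derivation:
push(65): heap contents = [65]
push(54): heap contents = [54, 65]
pop() → 54: heap contents = [65]
push(24): heap contents = [24, 65]
pop() → 24: heap contents = [65]
push(20): heap contents = [20, 65]
push(18): heap contents = [18, 20, 65]
push(28): heap contents = [18, 20, 28, 65]
push(33): heap contents = [18, 20, 28, 33, 65]
push(98): heap contents = [18, 20, 28, 33, 65, 98]
push(42): heap contents = [18, 20, 28, 33, 42, 65, 98]
push(1): heap contents = [1, 18, 20, 28, 33, 42, 65, 98]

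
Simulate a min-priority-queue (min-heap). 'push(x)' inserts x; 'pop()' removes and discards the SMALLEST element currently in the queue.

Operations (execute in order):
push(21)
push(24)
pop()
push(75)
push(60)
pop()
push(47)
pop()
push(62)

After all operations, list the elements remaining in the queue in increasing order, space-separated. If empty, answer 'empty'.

push(21): heap contents = [21]
push(24): heap contents = [21, 24]
pop() → 21: heap contents = [24]
push(75): heap contents = [24, 75]
push(60): heap contents = [24, 60, 75]
pop() → 24: heap contents = [60, 75]
push(47): heap contents = [47, 60, 75]
pop() → 47: heap contents = [60, 75]
push(62): heap contents = [60, 62, 75]

Answer: 60 62 75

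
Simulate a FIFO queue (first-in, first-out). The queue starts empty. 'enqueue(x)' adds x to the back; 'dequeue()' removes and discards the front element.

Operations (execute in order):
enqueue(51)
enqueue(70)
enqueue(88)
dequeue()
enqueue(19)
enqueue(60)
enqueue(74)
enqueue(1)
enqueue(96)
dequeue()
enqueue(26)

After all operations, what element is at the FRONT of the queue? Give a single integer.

Answer: 88

Derivation:
enqueue(51): queue = [51]
enqueue(70): queue = [51, 70]
enqueue(88): queue = [51, 70, 88]
dequeue(): queue = [70, 88]
enqueue(19): queue = [70, 88, 19]
enqueue(60): queue = [70, 88, 19, 60]
enqueue(74): queue = [70, 88, 19, 60, 74]
enqueue(1): queue = [70, 88, 19, 60, 74, 1]
enqueue(96): queue = [70, 88, 19, 60, 74, 1, 96]
dequeue(): queue = [88, 19, 60, 74, 1, 96]
enqueue(26): queue = [88, 19, 60, 74, 1, 96, 26]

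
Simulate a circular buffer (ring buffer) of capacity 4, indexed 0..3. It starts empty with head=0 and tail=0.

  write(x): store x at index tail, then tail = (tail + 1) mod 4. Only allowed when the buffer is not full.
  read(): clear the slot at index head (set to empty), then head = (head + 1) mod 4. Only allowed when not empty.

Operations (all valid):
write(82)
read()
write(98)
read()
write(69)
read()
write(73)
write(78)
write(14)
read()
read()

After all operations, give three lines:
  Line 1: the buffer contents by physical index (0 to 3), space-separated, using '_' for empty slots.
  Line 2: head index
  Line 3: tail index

write(82): buf=[82 _ _ _], head=0, tail=1, size=1
read(): buf=[_ _ _ _], head=1, tail=1, size=0
write(98): buf=[_ 98 _ _], head=1, tail=2, size=1
read(): buf=[_ _ _ _], head=2, tail=2, size=0
write(69): buf=[_ _ 69 _], head=2, tail=3, size=1
read(): buf=[_ _ _ _], head=3, tail=3, size=0
write(73): buf=[_ _ _ 73], head=3, tail=0, size=1
write(78): buf=[78 _ _ 73], head=3, tail=1, size=2
write(14): buf=[78 14 _ 73], head=3, tail=2, size=3
read(): buf=[78 14 _ _], head=0, tail=2, size=2
read(): buf=[_ 14 _ _], head=1, tail=2, size=1

Answer: _ 14 _ _
1
2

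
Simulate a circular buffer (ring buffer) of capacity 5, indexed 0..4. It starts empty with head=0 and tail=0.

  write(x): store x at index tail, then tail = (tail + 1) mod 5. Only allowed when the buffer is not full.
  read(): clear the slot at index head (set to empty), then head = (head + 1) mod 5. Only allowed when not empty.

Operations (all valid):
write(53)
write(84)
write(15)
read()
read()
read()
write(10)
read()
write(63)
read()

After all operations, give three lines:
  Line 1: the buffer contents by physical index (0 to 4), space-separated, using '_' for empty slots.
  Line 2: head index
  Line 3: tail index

write(53): buf=[53 _ _ _ _], head=0, tail=1, size=1
write(84): buf=[53 84 _ _ _], head=0, tail=2, size=2
write(15): buf=[53 84 15 _ _], head=0, tail=3, size=3
read(): buf=[_ 84 15 _ _], head=1, tail=3, size=2
read(): buf=[_ _ 15 _ _], head=2, tail=3, size=1
read(): buf=[_ _ _ _ _], head=3, tail=3, size=0
write(10): buf=[_ _ _ 10 _], head=3, tail=4, size=1
read(): buf=[_ _ _ _ _], head=4, tail=4, size=0
write(63): buf=[_ _ _ _ 63], head=4, tail=0, size=1
read(): buf=[_ _ _ _ _], head=0, tail=0, size=0

Answer: _ _ _ _ _
0
0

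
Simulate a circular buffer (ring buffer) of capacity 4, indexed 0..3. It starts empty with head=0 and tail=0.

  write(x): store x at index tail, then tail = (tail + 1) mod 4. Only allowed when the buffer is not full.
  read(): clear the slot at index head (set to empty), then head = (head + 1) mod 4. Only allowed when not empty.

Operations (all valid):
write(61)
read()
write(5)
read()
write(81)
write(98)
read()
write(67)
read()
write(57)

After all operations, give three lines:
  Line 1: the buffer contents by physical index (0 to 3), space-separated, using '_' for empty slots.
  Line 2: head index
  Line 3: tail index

write(61): buf=[61 _ _ _], head=0, tail=1, size=1
read(): buf=[_ _ _ _], head=1, tail=1, size=0
write(5): buf=[_ 5 _ _], head=1, tail=2, size=1
read(): buf=[_ _ _ _], head=2, tail=2, size=0
write(81): buf=[_ _ 81 _], head=2, tail=3, size=1
write(98): buf=[_ _ 81 98], head=2, tail=0, size=2
read(): buf=[_ _ _ 98], head=3, tail=0, size=1
write(67): buf=[67 _ _ 98], head=3, tail=1, size=2
read(): buf=[67 _ _ _], head=0, tail=1, size=1
write(57): buf=[67 57 _ _], head=0, tail=2, size=2

Answer: 67 57 _ _
0
2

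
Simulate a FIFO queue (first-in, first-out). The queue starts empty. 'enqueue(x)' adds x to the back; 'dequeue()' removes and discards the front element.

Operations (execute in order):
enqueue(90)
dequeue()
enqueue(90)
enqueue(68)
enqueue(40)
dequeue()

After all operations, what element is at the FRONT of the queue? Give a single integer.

Answer: 68

Derivation:
enqueue(90): queue = [90]
dequeue(): queue = []
enqueue(90): queue = [90]
enqueue(68): queue = [90, 68]
enqueue(40): queue = [90, 68, 40]
dequeue(): queue = [68, 40]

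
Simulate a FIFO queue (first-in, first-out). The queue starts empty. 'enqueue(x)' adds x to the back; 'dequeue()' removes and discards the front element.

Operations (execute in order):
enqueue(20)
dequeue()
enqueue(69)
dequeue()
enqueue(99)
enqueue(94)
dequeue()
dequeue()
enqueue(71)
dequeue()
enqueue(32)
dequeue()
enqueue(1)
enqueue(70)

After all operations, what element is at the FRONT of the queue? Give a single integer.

Answer: 1

Derivation:
enqueue(20): queue = [20]
dequeue(): queue = []
enqueue(69): queue = [69]
dequeue(): queue = []
enqueue(99): queue = [99]
enqueue(94): queue = [99, 94]
dequeue(): queue = [94]
dequeue(): queue = []
enqueue(71): queue = [71]
dequeue(): queue = []
enqueue(32): queue = [32]
dequeue(): queue = []
enqueue(1): queue = [1]
enqueue(70): queue = [1, 70]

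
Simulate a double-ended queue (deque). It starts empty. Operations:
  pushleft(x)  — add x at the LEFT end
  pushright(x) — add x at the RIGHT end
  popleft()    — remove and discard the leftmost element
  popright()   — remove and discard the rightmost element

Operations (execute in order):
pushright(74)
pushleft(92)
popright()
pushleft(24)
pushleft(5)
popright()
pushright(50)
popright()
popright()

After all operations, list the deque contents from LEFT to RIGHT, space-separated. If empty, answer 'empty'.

Answer: 5

Derivation:
pushright(74): [74]
pushleft(92): [92, 74]
popright(): [92]
pushleft(24): [24, 92]
pushleft(5): [5, 24, 92]
popright(): [5, 24]
pushright(50): [5, 24, 50]
popright(): [5, 24]
popright(): [5]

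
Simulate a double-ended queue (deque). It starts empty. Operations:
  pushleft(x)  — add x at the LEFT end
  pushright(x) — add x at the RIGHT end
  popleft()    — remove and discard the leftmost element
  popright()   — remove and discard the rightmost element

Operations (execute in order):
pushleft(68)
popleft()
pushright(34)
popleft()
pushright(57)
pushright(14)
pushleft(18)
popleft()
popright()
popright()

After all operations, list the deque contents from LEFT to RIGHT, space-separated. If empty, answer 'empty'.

Answer: empty

Derivation:
pushleft(68): [68]
popleft(): []
pushright(34): [34]
popleft(): []
pushright(57): [57]
pushright(14): [57, 14]
pushleft(18): [18, 57, 14]
popleft(): [57, 14]
popright(): [57]
popright(): []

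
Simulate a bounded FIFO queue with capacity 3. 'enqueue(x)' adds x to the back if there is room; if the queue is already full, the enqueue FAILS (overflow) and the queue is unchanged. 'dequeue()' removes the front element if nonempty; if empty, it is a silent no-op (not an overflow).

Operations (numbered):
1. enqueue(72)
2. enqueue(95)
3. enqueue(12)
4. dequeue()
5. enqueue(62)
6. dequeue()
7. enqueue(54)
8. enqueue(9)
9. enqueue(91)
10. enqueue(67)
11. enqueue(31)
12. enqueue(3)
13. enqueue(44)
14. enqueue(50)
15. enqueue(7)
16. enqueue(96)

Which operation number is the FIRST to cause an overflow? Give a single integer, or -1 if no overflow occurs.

Answer: 8

Derivation:
1. enqueue(72): size=1
2. enqueue(95): size=2
3. enqueue(12): size=3
4. dequeue(): size=2
5. enqueue(62): size=3
6. dequeue(): size=2
7. enqueue(54): size=3
8. enqueue(9): size=3=cap → OVERFLOW (fail)
9. enqueue(91): size=3=cap → OVERFLOW (fail)
10. enqueue(67): size=3=cap → OVERFLOW (fail)
11. enqueue(31): size=3=cap → OVERFLOW (fail)
12. enqueue(3): size=3=cap → OVERFLOW (fail)
13. enqueue(44): size=3=cap → OVERFLOW (fail)
14. enqueue(50): size=3=cap → OVERFLOW (fail)
15. enqueue(7): size=3=cap → OVERFLOW (fail)
16. enqueue(96): size=3=cap → OVERFLOW (fail)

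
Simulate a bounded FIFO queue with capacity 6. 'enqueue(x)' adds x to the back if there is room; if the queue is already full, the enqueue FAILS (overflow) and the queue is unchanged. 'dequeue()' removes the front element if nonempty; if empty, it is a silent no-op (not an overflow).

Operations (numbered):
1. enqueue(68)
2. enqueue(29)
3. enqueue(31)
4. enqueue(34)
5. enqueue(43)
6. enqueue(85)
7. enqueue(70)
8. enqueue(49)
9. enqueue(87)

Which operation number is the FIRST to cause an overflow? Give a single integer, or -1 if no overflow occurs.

1. enqueue(68): size=1
2. enqueue(29): size=2
3. enqueue(31): size=3
4. enqueue(34): size=4
5. enqueue(43): size=5
6. enqueue(85): size=6
7. enqueue(70): size=6=cap → OVERFLOW (fail)
8. enqueue(49): size=6=cap → OVERFLOW (fail)
9. enqueue(87): size=6=cap → OVERFLOW (fail)

Answer: 7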